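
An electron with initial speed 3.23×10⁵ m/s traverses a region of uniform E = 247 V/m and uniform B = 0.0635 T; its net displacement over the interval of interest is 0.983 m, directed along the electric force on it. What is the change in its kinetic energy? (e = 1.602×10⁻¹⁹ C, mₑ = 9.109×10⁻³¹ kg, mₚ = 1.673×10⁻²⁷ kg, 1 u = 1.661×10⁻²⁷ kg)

The magnetic force is always ⟂ v and does no work; only the electric force changes KE.
ΔKE = F_E · d = |q|E d = (1.602×10⁻¹⁹)(247)(0.983) ≈ 3.89×10⁻¹⁷ J.

ΔKE ≈ 3.89×10⁻¹⁷ J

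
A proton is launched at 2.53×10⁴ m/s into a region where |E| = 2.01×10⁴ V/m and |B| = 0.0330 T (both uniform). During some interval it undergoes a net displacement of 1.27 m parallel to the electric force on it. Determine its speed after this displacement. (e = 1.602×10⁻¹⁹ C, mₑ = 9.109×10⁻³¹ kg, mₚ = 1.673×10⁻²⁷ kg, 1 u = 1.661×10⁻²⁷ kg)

v_f ≈ 2.21×10⁶ m/s

B does no work; ΔKE = |q|E d.
½mv_f² = ½mv₀² + |q|Ed = ½(1.673×10⁻²⁷)(2.53×10⁴)² + (1.602×10⁻¹⁹)(2.01×10⁴)(1.27) ≈ 5.354×10⁻¹⁹ J + 4.089×10⁻¹⁵ J ≈ 4.090×10⁻¹⁵ J.
v_f = √(2·4.090×10⁻¹⁵/1.673×10⁻²⁷) ≈ 2.21×10⁶ m/s.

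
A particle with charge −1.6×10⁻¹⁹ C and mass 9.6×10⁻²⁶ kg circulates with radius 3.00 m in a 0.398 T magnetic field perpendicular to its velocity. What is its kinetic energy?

KE ≈ 1.19×10⁶ eV

v = |q|Br/m, then KE = ½mv² = (qBr)²/(2m).
v = (1.6×10⁻¹⁹)(0.398)(3.00)/9.6×10⁻²⁶ ≈ 1.990×10⁶ m/s.
KE = ½(9.6×10⁻²⁶)(1.990×10⁶)² ≈ 1.90×10⁻¹³ J = 1.19×10⁶ eV.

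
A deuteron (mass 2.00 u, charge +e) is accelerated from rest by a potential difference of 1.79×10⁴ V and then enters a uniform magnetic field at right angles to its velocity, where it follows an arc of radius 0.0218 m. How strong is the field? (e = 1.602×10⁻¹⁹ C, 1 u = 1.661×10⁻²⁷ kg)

B ≈ 1.25 T

v = √(2|q|V/m) = √(2·1.602×10⁻¹⁹·1.79×10⁴/3.322×10⁻²⁷) ≈ 1.314×10⁶ m/s.
B = mv/(|q|r) = (3.322×10⁻²⁷)(1.314×10⁶)/((1.602×10⁻¹⁹)(0.0218)) ≈ 1.25 T.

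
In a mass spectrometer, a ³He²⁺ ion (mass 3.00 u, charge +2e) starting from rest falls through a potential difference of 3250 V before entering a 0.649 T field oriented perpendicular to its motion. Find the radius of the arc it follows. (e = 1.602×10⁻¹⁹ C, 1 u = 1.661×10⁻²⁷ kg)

r ≈ 0.0155 m

Acceleration: |q|V = ½mv² ⇒ v = √(2|q|V/m) = √(2·3.204×10⁻¹⁹·3250/4.983×10⁻²⁷) ≈ 6.465×10⁵ m/s.
In the field: r = mv/(|q|B) = (4.983×10⁻²⁷)(6.465×10⁵)/((3.204×10⁻¹⁹)(0.649)) ≈ 0.0155 m.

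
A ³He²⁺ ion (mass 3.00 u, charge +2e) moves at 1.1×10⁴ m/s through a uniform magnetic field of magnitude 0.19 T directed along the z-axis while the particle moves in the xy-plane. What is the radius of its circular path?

r ≈ 9.0×10⁻⁴ m

The magnetic force provides the centripetal force: |q|vB = mv²/r.
r = mv/(|q|B) = (4.983×10⁻²⁷)(1.1×10⁴)/((3.204×10⁻¹⁹)(0.19)) ≈ 9.0×10⁻⁴ m.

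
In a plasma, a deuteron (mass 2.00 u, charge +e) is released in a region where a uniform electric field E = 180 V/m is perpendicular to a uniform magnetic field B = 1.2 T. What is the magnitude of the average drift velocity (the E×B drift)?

v_d ≈ 150 m/s

The E×B drift speed is v_d = E/B.
v_d = 180/1.2 = 150 m/s.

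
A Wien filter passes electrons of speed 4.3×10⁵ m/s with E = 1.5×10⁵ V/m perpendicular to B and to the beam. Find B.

B = 0.35 T

Balance of forces in the selector: qE = qvB ⇒ B = E/v.
B = 1.5×10⁵/4.3×10⁵ = 0.35 T.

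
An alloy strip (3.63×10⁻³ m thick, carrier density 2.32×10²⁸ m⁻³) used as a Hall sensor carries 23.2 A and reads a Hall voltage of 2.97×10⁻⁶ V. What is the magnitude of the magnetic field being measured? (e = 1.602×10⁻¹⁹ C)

B ≈ 1.73 T

From V_H = IB/(n e t), B = V_H n e t / I.
B = (2.97×10⁻⁶)(2.32×10²⁸)(1.602×10⁻¹⁹)(3.63×10⁻³)/23.2 ≈ 1.73 T.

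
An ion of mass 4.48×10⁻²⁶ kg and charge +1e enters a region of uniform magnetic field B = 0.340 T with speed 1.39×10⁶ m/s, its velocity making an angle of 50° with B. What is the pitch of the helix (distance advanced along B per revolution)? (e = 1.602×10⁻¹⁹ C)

v∥ = v cosθ = 1.39×10⁶·cos50° ≈ 8.935×10⁵ m/s.
T = 2πm/(|q|B) = 2π(4.48×10⁻²⁶)/((1.602×10⁻¹⁹)(0.340)) ≈ 5.168×10⁻⁶ s.
pitch = v∥ T = (8.935×10⁵)(5.168×10⁻⁶) ≈ 4.62 m.

p ≈ 4.62 m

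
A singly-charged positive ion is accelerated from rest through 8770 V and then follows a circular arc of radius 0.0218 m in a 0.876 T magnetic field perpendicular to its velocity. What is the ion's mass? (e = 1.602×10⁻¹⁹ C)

Combine |q|V = ½mv² and r = mv/(|q|B): eliminate v to get m = qB²r²/(2V).
m = (1.602×10⁻¹⁹)(0.876)²(0.0218)²/(2·8770) ≈ 3.33×10⁻²⁷ kg.

m ≈ 3.33×10⁻²⁷ kg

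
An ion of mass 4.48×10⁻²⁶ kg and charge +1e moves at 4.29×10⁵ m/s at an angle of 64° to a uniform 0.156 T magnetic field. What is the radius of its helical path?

r ≈ 0.691 m

v⊥ = v sinθ = 4.29×10⁵·sin64° ≈ 3.856×10⁵ m/s.
r = m v⊥/(|q|B) = (4.48×10⁻²⁶)(3.856×10⁵)/((1.602×10⁻¹⁹)(0.156)) ≈ 0.691 m.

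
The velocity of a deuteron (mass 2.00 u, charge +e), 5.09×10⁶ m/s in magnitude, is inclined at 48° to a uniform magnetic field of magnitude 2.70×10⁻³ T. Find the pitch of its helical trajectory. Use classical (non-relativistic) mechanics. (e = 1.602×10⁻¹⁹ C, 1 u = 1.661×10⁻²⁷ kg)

p ≈ 164 m

v∥ = v cosθ = 5.09×10⁶·cos48° ≈ 3.406×10⁶ m/s.
T = 2πm/(|q|B) = 2π(3.322×10⁻²⁷)/((1.602×10⁻¹⁹)(2.70×10⁻³)) ≈ 4.826×10⁻⁵ s.
pitch = v∥ T = (3.406×10⁶)(4.826×10⁻⁵) ≈ 164 m.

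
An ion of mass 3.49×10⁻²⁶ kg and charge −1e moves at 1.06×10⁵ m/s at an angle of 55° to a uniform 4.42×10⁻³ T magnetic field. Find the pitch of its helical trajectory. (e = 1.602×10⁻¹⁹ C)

p ≈ 18.8 m

v∥ = v cosθ = 1.06×10⁵·cos55° ≈ 6.080×10⁴ m/s.
T = 2πm/(|q|B) = 2π(3.49×10⁻²⁶)/((1.602×10⁻¹⁹)(4.42×10⁻³)) ≈ 3.097×10⁻⁴ s.
pitch = v∥ T = (6.080×10⁴)(3.097×10⁻⁴) ≈ 18.8 m.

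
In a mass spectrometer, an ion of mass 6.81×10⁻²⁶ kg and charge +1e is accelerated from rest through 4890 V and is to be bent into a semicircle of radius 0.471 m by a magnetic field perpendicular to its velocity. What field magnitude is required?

v = √(2|q|V/m) = √(2·1.602×10⁻¹⁹·4890/6.81×10⁻²⁶) ≈ 1.517×10⁵ m/s.
B = mv/(|q|r) = (6.81×10⁻²⁶)(1.517×10⁵)/((1.602×10⁻¹⁹)(0.471)) ≈ 0.137 T.

B ≈ 0.137 T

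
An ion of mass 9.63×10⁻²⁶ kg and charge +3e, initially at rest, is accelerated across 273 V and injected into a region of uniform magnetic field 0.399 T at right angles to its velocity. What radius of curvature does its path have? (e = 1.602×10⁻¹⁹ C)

Acceleration: |q|V = ½mv² ⇒ v = √(2|q|V/m) = √(2·4.806×10⁻¹⁹·273/9.63×10⁻²⁶) ≈ 5.220×10⁴ m/s.
In the field: r = mv/(|q|B) = (9.63×10⁻²⁶)(5.220×10⁴)/((4.806×10⁻¹⁹)(0.399)) ≈ 0.0262 m.

r ≈ 0.0262 m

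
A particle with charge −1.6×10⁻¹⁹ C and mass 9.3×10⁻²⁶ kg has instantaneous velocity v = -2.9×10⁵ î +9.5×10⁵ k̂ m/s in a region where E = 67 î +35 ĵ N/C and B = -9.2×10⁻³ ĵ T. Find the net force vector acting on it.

v×B = (8740, 0, 2670) N/C.
E + v×B = (8810, 35.0, 2670) N/C.
F = q(E + v×B) = (−1.6×10⁻¹⁹ C)·(8810, 35.0, 2670) = (-1.41×10⁻¹⁵, -5.60×10⁻¹⁸, -4.27×10⁻¹⁶) N.

F ≈ (-1.41×10⁻¹⁵, -5.60×10⁻¹⁸, -4.27×10⁻¹⁶) N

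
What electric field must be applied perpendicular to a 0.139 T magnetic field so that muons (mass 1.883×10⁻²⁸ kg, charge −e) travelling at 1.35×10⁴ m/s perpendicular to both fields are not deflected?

E = 1880 V/m

For straight-line motion qE = qvB, so E = vB.
E = 1.35×10⁴ × 0.139 = 1880 V/m.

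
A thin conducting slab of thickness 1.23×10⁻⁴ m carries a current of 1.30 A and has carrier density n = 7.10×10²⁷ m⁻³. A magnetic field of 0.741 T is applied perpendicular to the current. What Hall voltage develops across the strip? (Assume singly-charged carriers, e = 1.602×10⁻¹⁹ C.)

V_H ≈ 6.89×10⁻⁶ V

V_H = IB/(n e t).
V_H = (1.30)(0.741)/((7.10×10²⁷)(1.602×10⁻¹⁹)(1.23×10⁻⁴)) ≈ 6.89×10⁻⁶ V.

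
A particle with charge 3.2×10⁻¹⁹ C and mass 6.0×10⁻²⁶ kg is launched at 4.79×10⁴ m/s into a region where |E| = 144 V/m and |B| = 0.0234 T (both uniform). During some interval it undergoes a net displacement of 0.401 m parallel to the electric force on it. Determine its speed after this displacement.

v_f ≈ 5.39×10⁴ m/s

B does no work; ΔKE = |q|E d.
½mv_f² = ½mv₀² + |q|Ed = ½(6.0×10⁻²⁶)(4.79×10⁴)² + (3.2×10⁻¹⁹)(144)(0.401) ≈ 6.883×10⁻¹⁷ J + 1.848×10⁻¹⁷ J ≈ 8.731×10⁻¹⁷ J.
v_f = √(2·8.731×10⁻¹⁷/6.0×10⁻²⁶) ≈ 5.39×10⁴ m/s.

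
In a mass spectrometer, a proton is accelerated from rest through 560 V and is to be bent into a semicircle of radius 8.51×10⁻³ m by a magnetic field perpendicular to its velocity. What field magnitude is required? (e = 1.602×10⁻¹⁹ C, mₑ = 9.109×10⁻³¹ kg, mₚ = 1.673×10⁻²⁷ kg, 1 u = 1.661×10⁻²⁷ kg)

v = √(2|q|V/m) = √(2·1.602×10⁻¹⁹·560/1.673×10⁻²⁷) ≈ 3.275×10⁵ m/s.
B = mv/(|q|r) = (1.673×10⁻²⁷)(3.275×10⁵)/((1.602×10⁻¹⁹)(8.51×10⁻³)) ≈ 0.402 T.

B ≈ 0.402 T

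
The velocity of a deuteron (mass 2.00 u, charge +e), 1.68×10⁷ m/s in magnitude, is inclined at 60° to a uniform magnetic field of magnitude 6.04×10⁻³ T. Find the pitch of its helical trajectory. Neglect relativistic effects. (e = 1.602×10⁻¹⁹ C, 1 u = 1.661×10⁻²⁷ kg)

p ≈ 181 m

v∥ = v cosθ = 1.68×10⁷·cos60° ≈ 8.400×10⁶ m/s.
T = 2πm/(|q|B) = 2π(3.322×10⁻²⁷)/((1.602×10⁻¹⁹)(6.04×10⁻³)) ≈ 2.157×10⁻⁵ s.
pitch = v∥ T = (8.400×10⁶)(2.157×10⁻⁵) ≈ 181 m.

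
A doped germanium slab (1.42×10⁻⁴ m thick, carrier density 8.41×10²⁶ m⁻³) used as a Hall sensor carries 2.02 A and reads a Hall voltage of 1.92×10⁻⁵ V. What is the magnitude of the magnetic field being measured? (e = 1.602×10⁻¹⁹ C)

From V_H = IB/(n e t), B = V_H n e t / I.
B = (1.92×10⁻⁵)(8.41×10²⁶)(1.602×10⁻¹⁹)(1.42×10⁻⁴)/2.02 ≈ 0.182 T.

B ≈ 0.182 T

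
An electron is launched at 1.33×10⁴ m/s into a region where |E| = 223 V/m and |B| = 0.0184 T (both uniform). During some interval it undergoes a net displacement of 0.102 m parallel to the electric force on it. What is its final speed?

v_f ≈ 2.83×10⁶ m/s

B does no work; ΔKE = |q|E d.
½mv_f² = ½mv₀² + |q|Ed = ½(9.109×10⁻³¹)(1.33×10⁴)² + (1.602×10⁻¹⁹)(223)(0.102) ≈ 8.056×10⁻²³ J + 3.644×10⁻¹⁸ J ≈ 3.644×10⁻¹⁸ J.
v_f = √(2·3.644×10⁻¹⁸/9.109×10⁻³¹) ≈ 2.83×10⁶ m/s.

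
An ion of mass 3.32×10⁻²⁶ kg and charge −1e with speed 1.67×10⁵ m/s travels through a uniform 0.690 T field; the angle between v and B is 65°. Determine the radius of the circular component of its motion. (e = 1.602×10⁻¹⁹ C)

v⊥ = v sinθ = 1.67×10⁵·sin65° ≈ 1.514×10⁵ m/s.
r = m v⊥/(|q|B) = (3.32×10⁻²⁶)(1.514×10⁵)/((1.602×10⁻¹⁹)(0.690)) ≈ 0.0455 m.

r ≈ 0.0455 m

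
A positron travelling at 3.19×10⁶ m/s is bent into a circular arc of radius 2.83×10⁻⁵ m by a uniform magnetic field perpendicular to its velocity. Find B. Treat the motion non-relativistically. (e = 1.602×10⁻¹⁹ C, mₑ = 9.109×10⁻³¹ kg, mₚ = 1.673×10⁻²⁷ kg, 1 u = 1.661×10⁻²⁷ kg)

From |q|vB = mv²/r, B = mv/(|q|r).
B = (9.109×10⁻³¹)(3.19×10⁶)/((1.602×10⁻¹⁹)(2.83×10⁻⁵)) ≈ 0.641 T.

B ≈ 0.641 T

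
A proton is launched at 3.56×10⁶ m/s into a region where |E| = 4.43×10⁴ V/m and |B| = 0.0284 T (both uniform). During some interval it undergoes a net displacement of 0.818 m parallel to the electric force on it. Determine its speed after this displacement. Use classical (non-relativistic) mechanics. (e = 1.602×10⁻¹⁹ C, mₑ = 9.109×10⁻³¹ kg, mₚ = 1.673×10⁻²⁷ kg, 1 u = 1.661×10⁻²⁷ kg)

B does no work; ΔKE = |q|E d.
½mv_f² = ½mv₀² + |q|Ed = ½(1.673×10⁻²⁷)(3.56×10⁶)² + (1.602×10⁻¹⁹)(4.43×10⁴)(0.818) ≈ 1.060×10⁻¹⁴ J + 5.805×10⁻¹⁵ J ≈ 1.641×10⁻¹⁴ J.
v_f = √(2·1.641×10⁻¹⁴/1.673×10⁻²⁷) ≈ 4.43×10⁶ m/s.

v_f ≈ 4.43×10⁶ m/s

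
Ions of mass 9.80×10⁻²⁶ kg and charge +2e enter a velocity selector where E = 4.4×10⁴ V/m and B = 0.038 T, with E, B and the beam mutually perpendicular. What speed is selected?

For undeflected motion the electric and magnetic forces balance: qE = qvB.
v = E/B = 4.4×10⁴/0.038 = 1.2×10⁶ m/s.

v = 1.2×10⁶ m/s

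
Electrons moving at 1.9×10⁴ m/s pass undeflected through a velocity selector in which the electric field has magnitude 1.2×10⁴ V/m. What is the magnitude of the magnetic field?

Balance of forces in the selector: qE = qvB ⇒ B = E/v.
B = 1.2×10⁴/1.9×10⁴ = 0.63 T.

B = 0.63 T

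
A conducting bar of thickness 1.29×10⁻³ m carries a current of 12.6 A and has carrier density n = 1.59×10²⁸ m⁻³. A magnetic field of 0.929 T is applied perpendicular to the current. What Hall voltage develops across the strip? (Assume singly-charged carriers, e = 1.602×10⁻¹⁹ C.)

V_H = IB/(n e t).
V_H = (12.6)(0.929)/((1.59×10²⁸)(1.602×10⁻¹⁹)(1.29×10⁻³)) ≈ 3.56×10⁻⁶ V.

V_H ≈ 3.56×10⁻⁶ V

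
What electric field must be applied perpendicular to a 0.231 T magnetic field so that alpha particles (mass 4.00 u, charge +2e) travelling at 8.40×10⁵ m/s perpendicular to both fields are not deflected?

For straight-line motion qE = qvB, so E = vB.
E = 8.40×10⁵ × 0.231 = 1.94×10⁵ V/m.

E = 1.94×10⁵ V/m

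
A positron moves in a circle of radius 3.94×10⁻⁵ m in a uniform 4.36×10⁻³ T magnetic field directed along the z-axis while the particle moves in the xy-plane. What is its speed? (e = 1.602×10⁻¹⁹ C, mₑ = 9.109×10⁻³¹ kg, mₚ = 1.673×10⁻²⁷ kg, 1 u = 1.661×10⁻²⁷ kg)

From |q|vB = mv²/r, v = |q|Br/m.
v = (1.602×10⁻¹⁹)(4.36×10⁻³)(3.94×10⁻⁵)/9.109×10⁻³¹ ≈ 3.02×10⁴ m/s.

v ≈ 3.02×10⁴ m/s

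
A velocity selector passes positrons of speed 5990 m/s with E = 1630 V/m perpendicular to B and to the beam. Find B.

Balance of forces in the selector: qE = qvB ⇒ B = E/v.
B = 1630/5990 = 0.272 T.

B = 0.272 T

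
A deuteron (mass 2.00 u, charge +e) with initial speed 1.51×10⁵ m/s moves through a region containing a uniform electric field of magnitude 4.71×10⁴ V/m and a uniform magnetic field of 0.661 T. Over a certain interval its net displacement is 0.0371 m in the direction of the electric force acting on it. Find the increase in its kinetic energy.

The magnetic force is always ⟂ v and does no work; only the electric force changes KE.
ΔKE = F_E · d = |q|E d = (1.602×10⁻¹⁹)(4.71×10⁴)(0.0371) ≈ 2.80×10⁻¹⁶ J.

ΔKE ≈ 2.80×10⁻¹⁶ J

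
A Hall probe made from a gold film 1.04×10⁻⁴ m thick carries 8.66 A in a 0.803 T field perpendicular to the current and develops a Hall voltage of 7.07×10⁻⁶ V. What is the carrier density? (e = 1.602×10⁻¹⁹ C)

n ≈ 5.90×10²⁸ m⁻³

From V_H = IB/(n e t), n = IB/(V_H e t).
n = (8.66)(0.803)/((7.07×10⁻⁶)(1.602×10⁻¹⁹)(1.04×10⁻⁴)) ≈ 5.90×10²⁸ m⁻³.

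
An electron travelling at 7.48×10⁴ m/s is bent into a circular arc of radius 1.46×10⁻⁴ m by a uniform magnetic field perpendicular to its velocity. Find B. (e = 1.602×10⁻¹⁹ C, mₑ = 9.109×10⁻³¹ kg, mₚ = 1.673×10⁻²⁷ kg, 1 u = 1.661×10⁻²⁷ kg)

B ≈ 2.91×10⁻³ T

From |q|vB = mv²/r, B = mv/(|q|r).
B = (9.109×10⁻³¹)(7.48×10⁴)/((1.602×10⁻¹⁹)(1.46×10⁻⁴)) ≈ 2.91×10⁻³ T.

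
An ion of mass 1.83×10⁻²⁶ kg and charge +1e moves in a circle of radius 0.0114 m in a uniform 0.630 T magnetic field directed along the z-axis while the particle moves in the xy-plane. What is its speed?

v ≈ 6.29×10⁴ m/s

From |q|vB = mv²/r, v = |q|Br/m.
v = (1.602×10⁻¹⁹)(0.630)(0.0114)/1.83×10⁻²⁶ ≈ 6.29×10⁴ m/s.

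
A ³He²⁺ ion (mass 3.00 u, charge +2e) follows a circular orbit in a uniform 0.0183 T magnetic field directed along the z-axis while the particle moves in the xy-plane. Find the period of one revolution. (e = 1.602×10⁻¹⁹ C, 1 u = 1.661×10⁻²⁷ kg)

The cyclotron period depends only on m, q, B: T = 2πm/(|q|B).
T = 2π(4.983×10⁻²⁷)/((3.204×10⁻¹⁹)(0.0183)) ≈ 5.34×10⁻⁶ s.

T ≈ 5.34×10⁻⁶ s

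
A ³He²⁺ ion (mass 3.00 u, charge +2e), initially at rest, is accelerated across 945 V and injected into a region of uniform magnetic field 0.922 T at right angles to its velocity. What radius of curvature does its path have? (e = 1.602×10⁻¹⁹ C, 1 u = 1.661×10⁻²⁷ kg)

r ≈ 5.88×10⁻³ m

Acceleration: |q|V = ½mv² ⇒ v = √(2|q|V/m) = √(2·3.204×10⁻¹⁹·945/4.983×10⁻²⁷) ≈ 3.486×10⁵ m/s.
In the field: r = mv/(|q|B) = (4.983×10⁻²⁷)(3.486×10⁵)/((3.204×10⁻¹⁹)(0.922)) ≈ 5.88×10⁻³ m.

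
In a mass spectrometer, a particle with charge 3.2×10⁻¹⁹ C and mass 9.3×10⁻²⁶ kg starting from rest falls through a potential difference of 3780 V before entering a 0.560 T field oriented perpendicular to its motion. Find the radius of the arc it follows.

r ≈ 0.0837 m

Acceleration: |q|V = ½mv² ⇒ v = √(2|q|V/m) = √(2·3.2×10⁻¹⁹·3780/9.3×10⁻²⁶) ≈ 1.613×10⁵ m/s.
In the field: r = mv/(|q|B) = (9.3×10⁻²⁶)(1.613×10⁵)/((3.2×10⁻¹⁹)(0.560)) ≈ 0.0837 m.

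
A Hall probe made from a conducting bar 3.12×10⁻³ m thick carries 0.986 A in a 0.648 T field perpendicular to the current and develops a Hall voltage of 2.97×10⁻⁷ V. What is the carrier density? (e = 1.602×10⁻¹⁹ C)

n ≈ 4.30×10²⁷ m⁻³

From V_H = IB/(n e t), n = IB/(V_H e t).
n = (0.986)(0.648)/((2.97×10⁻⁷)(1.602×10⁻¹⁹)(3.12×10⁻³)) ≈ 4.30×10²⁷ m⁻³.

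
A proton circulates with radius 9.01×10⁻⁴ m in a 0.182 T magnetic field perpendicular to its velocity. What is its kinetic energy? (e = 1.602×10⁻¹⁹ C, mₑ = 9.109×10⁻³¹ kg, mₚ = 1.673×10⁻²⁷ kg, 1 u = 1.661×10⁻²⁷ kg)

v = |q|Br/m, then KE = ½mv² = (qBr)²/(2m).
v = (1.602×10⁻¹⁹)(0.182)(9.01×10⁻⁴)/1.673×10⁻²⁷ ≈ 1.570×10⁴ m/s.
KE = ½(1.673×10⁻²⁷)(1.570×10⁴)² ≈ 2.06×10⁻¹⁹ J = 1.29 eV.

KE ≈ 1.29 eV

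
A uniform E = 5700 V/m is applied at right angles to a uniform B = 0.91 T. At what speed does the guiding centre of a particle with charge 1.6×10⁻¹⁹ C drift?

v_d ≈ 6300 m/s

The steady drift has the magnetic force balancing the electric force, so v_d = E/B.
v_d = 5700/0.91 = 6300 m/s.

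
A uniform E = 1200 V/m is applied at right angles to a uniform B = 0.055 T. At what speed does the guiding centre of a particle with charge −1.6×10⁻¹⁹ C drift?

v_d ≈ 2.2×10⁴ m/s

The steady drift has the magnetic force balancing the electric force, so v_d = E/B.
v_d = 1200/0.055 = 2.2×10⁴ m/s.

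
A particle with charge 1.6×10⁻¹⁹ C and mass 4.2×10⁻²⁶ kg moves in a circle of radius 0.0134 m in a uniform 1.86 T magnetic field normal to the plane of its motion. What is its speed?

From |q|vB = mv²/r, v = |q|Br/m.
v = (1.6×10⁻¹⁹)(1.86)(0.0134)/4.2×10⁻²⁶ ≈ 9.49×10⁴ m/s.

v ≈ 9.49×10⁴ m/s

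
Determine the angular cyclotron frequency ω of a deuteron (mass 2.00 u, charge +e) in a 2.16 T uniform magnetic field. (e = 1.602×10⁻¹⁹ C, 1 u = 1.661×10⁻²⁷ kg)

ω ≈ 1.04×10⁸ rad/s

ω = |q|B/m.
ω = (1.602×10⁻¹⁹)(2.16)/3.322×10⁻²⁷ ≈ 1.04×10⁸ rad/s.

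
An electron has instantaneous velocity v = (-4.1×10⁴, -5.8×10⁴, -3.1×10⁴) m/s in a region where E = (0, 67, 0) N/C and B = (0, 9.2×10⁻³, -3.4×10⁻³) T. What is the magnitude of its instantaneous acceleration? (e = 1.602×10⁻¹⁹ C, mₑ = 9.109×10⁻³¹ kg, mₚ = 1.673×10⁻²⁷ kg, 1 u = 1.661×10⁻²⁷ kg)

v×B = (482, -139, -377) N/C.
E + v×B = (482, -72.4, -377) N/C.
F = q(E + v×B) = (−1.602×10⁻¹⁹ C)·(482, -72.4, -377) = (-7.73×10⁻¹⁷, 1.16×10⁻¹⁷, 6.04×10⁻¹⁷) N.
|a| = |F|/m = 9.878×10⁻¹⁷/9.109×10⁻³¹ ≈ 1.08×10¹⁴ m/s².

|a| ≈ 1.08×10¹⁴ m/s²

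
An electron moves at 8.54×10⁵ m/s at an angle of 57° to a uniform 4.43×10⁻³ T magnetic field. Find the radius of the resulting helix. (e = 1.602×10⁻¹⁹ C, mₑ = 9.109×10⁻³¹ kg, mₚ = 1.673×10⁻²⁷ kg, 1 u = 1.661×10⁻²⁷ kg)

v⊥ = v sinθ = 8.54×10⁵·sin57° ≈ 7.162×10⁵ m/s.
r = m v⊥/(|q|B) = (9.109×10⁻³¹)(7.162×10⁵)/((1.602×10⁻¹⁹)(4.43×10⁻³)) ≈ 9.19×10⁻⁴ m.

r ≈ 9.19×10⁻⁴ m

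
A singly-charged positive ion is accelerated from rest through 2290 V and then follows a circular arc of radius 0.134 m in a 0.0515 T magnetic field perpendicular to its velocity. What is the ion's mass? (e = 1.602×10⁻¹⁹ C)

Combine |q|V = ½mv² and r = mv/(|q|B): eliminate v to get m = qB²r²/(2V).
m = (1.602×10⁻¹⁹)(0.0515)²(0.134)²/(2·2290) ≈ 1.67×10⁻²⁷ kg.

m ≈ 1.67×10⁻²⁷ kg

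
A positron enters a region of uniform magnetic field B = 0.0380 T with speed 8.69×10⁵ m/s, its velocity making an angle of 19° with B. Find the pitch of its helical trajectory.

v∥ = v cosθ = 8.69×10⁵·cos19° ≈ 8.217×10⁵ m/s.
T = 2πm/(|q|B) = 2π(9.109×10⁻³¹)/((1.602×10⁻¹⁹)(0.0380)) ≈ 9.402×10⁻¹⁰ s.
pitch = v∥ T = (8.217×10⁵)(9.402×10⁻¹⁰) ≈ 7.72×10⁻⁴ m.

p ≈ 7.72×10⁻⁴ m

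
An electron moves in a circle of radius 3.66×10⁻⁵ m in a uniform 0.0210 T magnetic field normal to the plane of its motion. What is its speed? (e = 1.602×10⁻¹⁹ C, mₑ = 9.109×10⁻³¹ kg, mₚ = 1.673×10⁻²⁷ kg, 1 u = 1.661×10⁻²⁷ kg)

v ≈ 1.35×10⁵ m/s

From |q|vB = mv²/r, v = |q|Br/m.
v = (1.602×10⁻¹⁹)(0.0210)(3.66×10⁻⁵)/9.109×10⁻³¹ ≈ 1.35×10⁵ m/s.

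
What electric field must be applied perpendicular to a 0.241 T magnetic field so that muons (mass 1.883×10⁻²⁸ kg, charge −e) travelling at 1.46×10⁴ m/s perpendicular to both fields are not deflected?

For straight-line motion qE = qvB, so E = vB.
E = 1.46×10⁴ × 0.241 = 3520 V/m.

E = 3520 V/m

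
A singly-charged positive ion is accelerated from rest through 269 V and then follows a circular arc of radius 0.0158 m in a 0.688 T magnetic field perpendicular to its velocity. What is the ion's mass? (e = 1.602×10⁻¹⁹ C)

Combine |q|V = ½mv² and r = mv/(|q|B): eliminate v to get m = qB²r²/(2V).
m = (1.602×10⁻¹⁹)(0.688)²(0.0158)²/(2·269) ≈ 3.52×10⁻²⁶ kg.

m ≈ 3.52×10⁻²⁶ kg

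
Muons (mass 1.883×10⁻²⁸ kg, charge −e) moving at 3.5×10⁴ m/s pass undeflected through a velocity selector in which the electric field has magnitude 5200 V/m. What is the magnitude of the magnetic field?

Balance of forces in the selector: qE = qvB ⇒ B = E/v.
B = 5200/3.5×10⁴ = 0.15 T.

B = 0.15 T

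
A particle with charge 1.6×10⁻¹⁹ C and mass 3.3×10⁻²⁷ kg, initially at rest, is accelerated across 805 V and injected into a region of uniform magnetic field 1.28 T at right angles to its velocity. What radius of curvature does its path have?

Acceleration: |q|V = ½mv² ⇒ v = √(2|q|V/m) = √(2·1.6×10⁻¹⁹·805/3.3×10⁻²⁷) ≈ 2.794×10⁵ m/s.
In the field: r = mv/(|q|B) = (3.3×10⁻²⁷)(2.794×10⁵)/((1.6×10⁻¹⁹)(1.28)) ≈ 4.50×10⁻³ m.

r ≈ 4.50×10⁻³ m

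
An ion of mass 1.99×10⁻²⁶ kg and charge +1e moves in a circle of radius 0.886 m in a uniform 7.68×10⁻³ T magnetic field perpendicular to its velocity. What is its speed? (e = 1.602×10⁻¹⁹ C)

v ≈ 5.48×10⁴ m/s

From |q|vB = mv²/r, v = |q|Br/m.
v = (1.602×10⁻¹⁹)(7.68×10⁻³)(0.886)/1.99×10⁻²⁶ ≈ 5.48×10⁴ m/s.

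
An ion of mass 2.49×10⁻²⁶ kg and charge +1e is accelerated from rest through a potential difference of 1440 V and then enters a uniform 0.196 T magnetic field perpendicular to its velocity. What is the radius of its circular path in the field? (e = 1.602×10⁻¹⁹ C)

Acceleration: |q|V = ½mv² ⇒ v = √(2|q|V/m) = √(2·1.602×10⁻¹⁹·1440/2.49×10⁻²⁶) ≈ 1.361×10⁵ m/s.
In the field: r = mv/(|q|B) = (2.49×10⁻²⁶)(1.361×10⁵)/((1.602×10⁻¹⁹)(0.196)) ≈ 0.108 m.

r ≈ 0.108 m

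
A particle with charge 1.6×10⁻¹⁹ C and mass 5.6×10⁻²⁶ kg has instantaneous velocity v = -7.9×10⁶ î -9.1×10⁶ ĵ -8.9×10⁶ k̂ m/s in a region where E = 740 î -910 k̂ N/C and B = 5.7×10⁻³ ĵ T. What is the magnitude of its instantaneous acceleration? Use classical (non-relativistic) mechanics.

v×B = (5.07×10⁴, 0, -4.50×10⁴) N/C.
E + v×B = (5.15×10⁴, 0, -4.59×10⁴) N/C.
F = q(E + v×B) = (1.6×10⁻¹⁹ C)·(5.15×10⁴, 0, -4.59×10⁴) = (8.24×10⁻¹⁵, 0, -7.35×10⁻¹⁵) N.
|a| = |F|/m = 1.104×10⁻¹⁴/5.6×10⁻²⁶ ≈ 1.97×10¹¹ m/s².

|a| ≈ 1.97×10¹¹ m/s²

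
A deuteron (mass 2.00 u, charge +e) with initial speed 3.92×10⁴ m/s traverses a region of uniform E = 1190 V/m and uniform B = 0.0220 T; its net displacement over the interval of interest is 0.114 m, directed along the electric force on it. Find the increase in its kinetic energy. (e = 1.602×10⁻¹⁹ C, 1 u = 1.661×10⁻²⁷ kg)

ΔKE ≈ 2.17×10⁻¹⁷ J

The magnetic force is always ⟂ v and does no work; only the electric force changes KE.
ΔKE = F_E · d = |q|E d = (1.602×10⁻¹⁹)(1190)(0.114) ≈ 2.17×10⁻¹⁷ J.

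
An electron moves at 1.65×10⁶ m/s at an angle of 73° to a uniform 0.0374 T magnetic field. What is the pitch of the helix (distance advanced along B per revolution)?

v∥ = v cosθ = 1.65×10⁶·cos73° ≈ 4.824×10⁵ m/s.
T = 2πm/(|q|B) = 2π(9.109×10⁻³¹)/((1.602×10⁻¹⁹)(0.0374)) ≈ 9.552×10⁻¹⁰ s.
pitch = v∥ T = (4.824×10⁵)(9.552×10⁻¹⁰) ≈ 4.61×10⁻⁴ m.

p ≈ 4.61×10⁻⁴ m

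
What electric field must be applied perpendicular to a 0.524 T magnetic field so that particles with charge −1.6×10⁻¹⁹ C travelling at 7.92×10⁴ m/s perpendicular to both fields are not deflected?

E = 4.15×10⁴ V/m

For straight-line motion qE = qvB, so E = vB.
E = 7.92×10⁴ × 0.524 = 4.15×10⁴ V/m.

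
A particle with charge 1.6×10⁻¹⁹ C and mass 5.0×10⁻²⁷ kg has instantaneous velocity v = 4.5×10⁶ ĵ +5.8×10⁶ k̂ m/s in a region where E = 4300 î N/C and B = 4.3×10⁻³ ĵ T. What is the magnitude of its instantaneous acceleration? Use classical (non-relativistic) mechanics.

v×B = (-2.49×10⁴, 0, 0) N/C.
E + v×B = (-2.06×10⁴, 0, 0) N/C.
F = q(E + v×B) = (1.6×10⁻¹⁹ C)·(-2.06×10⁴, 0, 0) = (-3.30×10⁻¹⁵, 0, 0) N.
|a| = |F|/m = 3.302×10⁻¹⁵/5.0×10⁻²⁷ ≈ 6.60×10¹¹ m/s².

|a| ≈ 6.60×10¹¹ m/s²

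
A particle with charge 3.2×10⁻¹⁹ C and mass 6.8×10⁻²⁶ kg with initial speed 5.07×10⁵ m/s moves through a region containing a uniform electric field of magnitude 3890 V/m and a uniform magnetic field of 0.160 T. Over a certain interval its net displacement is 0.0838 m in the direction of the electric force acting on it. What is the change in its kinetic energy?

The magnetic force is always ⟂ v and does no work; only the electric force changes KE.
ΔKE = F_E · d = |q|E d = (3.2×10⁻¹⁹)(3890)(0.0838) ≈ 1.04×10⁻¹⁶ J.

ΔKE ≈ 1.04×10⁻¹⁶ J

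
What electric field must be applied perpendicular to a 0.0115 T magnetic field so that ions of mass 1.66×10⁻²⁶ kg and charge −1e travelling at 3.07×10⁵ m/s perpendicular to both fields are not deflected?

E = 3530 V/m

For straight-line motion qE = qvB, so E = vB.
E = 3.07×10⁵ × 0.0115 = 3530 V/m.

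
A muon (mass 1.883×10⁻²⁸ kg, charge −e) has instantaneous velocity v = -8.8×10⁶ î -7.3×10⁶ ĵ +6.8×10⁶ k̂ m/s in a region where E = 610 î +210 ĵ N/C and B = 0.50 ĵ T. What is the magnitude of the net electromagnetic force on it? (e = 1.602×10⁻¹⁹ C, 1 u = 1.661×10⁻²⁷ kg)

v×B = (-3.40×10⁶, 0, -4.40×10⁶) N/C.
E + v×B = (-3.40×10⁶, 210, -4.40×10⁶) N/C.
F = q(E + v×B) = (−1.602×10⁻¹⁹ C)·(-3.40×10⁶, 210, -4.40×10⁶) = (5.45×10⁻¹³, -3.36×10⁻¹⁷, 7.05×10⁻¹³) N.
|F| = 8.91×10⁻¹³ N.

|F| ≈ 8.91×10⁻¹³ N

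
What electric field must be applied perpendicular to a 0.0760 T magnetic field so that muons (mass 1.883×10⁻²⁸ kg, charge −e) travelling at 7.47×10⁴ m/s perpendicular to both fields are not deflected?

For straight-line motion qE = qvB, so E = vB.
E = 7.47×10⁴ × 0.0760 = 5680 V/m.

E = 5680 V/m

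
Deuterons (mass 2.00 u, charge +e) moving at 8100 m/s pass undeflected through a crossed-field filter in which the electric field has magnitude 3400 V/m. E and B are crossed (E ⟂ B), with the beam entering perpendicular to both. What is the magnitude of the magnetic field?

B = 0.42 T

Balance of forces in the selector: qE = qvB ⇒ B = E/v.
B = 3400/8100 = 0.42 T.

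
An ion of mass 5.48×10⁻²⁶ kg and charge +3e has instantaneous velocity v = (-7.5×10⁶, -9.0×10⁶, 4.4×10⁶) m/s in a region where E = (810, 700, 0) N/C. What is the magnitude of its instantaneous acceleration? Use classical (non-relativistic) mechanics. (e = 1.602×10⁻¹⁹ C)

|a| ≈ 9.39×10⁹ m/s²

Only an electric field acts, so F = qE = (4.806×10⁻¹⁹ C)·(810, 700, 0) = (3.89×10⁻¹⁶, 3.36×10⁻¹⁶, 0) N.
|a| = |F|/m = 5.145×10⁻¹⁶/5.48×10⁻²⁶ ≈ 9.39×10⁹ m/s².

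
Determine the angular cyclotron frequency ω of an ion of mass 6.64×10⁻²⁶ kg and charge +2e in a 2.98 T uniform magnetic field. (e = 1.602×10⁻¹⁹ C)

ω = |q|B/m.
ω = (3.204×10⁻¹⁹)(2.98)/6.64×10⁻²⁶ ≈ 1.44×10⁷ rad/s.

ω ≈ 1.44×10⁷ rad/s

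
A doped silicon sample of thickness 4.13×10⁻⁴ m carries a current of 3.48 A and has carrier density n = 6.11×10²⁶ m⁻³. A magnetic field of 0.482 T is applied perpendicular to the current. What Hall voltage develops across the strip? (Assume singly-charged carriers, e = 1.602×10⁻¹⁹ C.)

V_H ≈ 4.15×10⁻⁵ V

V_H = IB/(n e t).
V_H = (3.48)(0.482)/((6.11×10²⁶)(1.602×10⁻¹⁹)(4.13×10⁻⁴)) ≈ 4.15×10⁻⁵ V.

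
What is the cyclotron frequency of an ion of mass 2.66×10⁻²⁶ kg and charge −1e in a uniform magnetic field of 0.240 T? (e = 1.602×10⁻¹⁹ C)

f ≈ 2.30×10⁵ Hz

f = |q|B/(2πm).
f = (1.602×10⁻¹⁹)(0.240)/(2π·2.66×10⁻²⁶) ≈ 2.30×10⁵ Hz.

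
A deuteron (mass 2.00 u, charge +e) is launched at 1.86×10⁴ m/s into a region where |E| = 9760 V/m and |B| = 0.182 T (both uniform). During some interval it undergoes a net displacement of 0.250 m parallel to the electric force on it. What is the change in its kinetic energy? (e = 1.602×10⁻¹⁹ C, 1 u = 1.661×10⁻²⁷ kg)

ΔKE ≈ 3.91×10⁻¹⁶ J

The magnetic force is always ⟂ v and does no work; only the electric force changes KE.
ΔKE = F_E · d = |q|E d = (1.602×10⁻¹⁹)(9760)(0.250) ≈ 3.91×10⁻¹⁶ J.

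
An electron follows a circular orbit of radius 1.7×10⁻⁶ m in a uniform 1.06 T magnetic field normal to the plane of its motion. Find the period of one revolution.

The cyclotron period depends only on m, q, B: T = 2πm/(|q|B).
T = 2π(9.109×10⁻³¹)/((1.602×10⁻¹⁹)(1.06)) ≈ 3.37×10⁻¹¹ s.

T ≈ 3.37×10⁻¹¹ s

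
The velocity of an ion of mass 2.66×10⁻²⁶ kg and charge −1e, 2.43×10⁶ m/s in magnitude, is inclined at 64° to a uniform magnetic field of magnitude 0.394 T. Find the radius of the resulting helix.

v⊥ = v sinθ = 2.43×10⁶·sin64° ≈ 2.184×10⁶ m/s.
r = m v⊥/(|q|B) = (2.66×10⁻²⁶)(2.184×10⁶)/((1.602×10⁻¹⁹)(0.394)) ≈ 0.920 m.

r ≈ 0.920 m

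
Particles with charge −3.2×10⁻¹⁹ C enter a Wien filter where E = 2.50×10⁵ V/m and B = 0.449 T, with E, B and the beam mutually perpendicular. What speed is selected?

For undeflected motion the electric and magnetic forces balance: qE = qvB.
v = E/B = 2.50×10⁵/0.449 = 5.57×10⁵ m/s.

v = 5.57×10⁵ m/s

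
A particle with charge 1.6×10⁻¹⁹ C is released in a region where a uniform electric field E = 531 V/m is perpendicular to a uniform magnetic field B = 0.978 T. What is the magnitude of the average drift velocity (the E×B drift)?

v_d ≈ 543 m/s

In crossed fields the guiding centre drifts at v_d = |E×B|/B² = E/B, independent of charge and mass.
v_d = 531/0.978 = 543 m/s.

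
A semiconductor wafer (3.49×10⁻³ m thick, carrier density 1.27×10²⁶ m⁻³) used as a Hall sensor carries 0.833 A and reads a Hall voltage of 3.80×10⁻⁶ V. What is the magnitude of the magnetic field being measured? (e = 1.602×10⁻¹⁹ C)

From V_H = IB/(n e t), B = V_H n e t / I.
B = (3.80×10⁻⁶)(1.27×10²⁶)(1.602×10⁻¹⁹)(3.49×10⁻³)/0.833 ≈ 0.324 T.

B ≈ 0.324 T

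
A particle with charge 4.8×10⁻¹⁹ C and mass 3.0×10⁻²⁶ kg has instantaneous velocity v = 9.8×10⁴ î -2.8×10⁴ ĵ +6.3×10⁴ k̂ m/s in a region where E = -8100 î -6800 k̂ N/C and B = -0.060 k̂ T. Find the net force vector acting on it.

F ≈ (-3.08×10⁻¹⁵, 2.82×10⁻¹⁵, -3.26×10⁻¹⁵) N

v×B = (1680, 5880, 0) N/C.
E + v×B = (-6420, 5880, -6800) N/C.
F = q(E + v×B) = (4.8×10⁻¹⁹ C)·(-6420, 5880, -6800) = (-3.08×10⁻¹⁵, 2.82×10⁻¹⁵, -3.26×10⁻¹⁵) N.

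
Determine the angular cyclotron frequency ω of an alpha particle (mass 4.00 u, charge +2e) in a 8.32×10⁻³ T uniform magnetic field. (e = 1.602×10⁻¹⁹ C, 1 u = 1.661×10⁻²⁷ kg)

ω = |q|B/m.
ω = (3.204×10⁻¹⁹)(8.32×10⁻³)/6.644×10⁻²⁷ ≈ 4.01×10⁵ rad/s.

ω ≈ 4.01×10⁵ rad/s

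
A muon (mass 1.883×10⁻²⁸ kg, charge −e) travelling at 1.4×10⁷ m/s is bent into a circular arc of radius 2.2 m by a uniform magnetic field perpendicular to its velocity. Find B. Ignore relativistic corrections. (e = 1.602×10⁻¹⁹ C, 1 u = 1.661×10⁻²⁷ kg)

From |q|vB = mv²/r, B = mv/(|q|r).
B = (1.883×10⁻²⁸)(1.4×10⁷)/((1.602×10⁻¹⁹)(2.2)) ≈ 7.5×10⁻³ T.

B ≈ 7.5×10⁻³ T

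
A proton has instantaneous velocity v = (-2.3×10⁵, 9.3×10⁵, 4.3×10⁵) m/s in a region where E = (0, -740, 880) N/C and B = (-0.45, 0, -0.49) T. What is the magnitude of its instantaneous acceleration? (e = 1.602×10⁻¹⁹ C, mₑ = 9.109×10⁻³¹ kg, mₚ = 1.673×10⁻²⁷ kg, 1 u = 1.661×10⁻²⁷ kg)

v×B = (-4.56×10⁵, -3.06×10⁵, 4.18×10⁵) N/C.
E + v×B = (-4.56×10⁵, -3.07×10⁵, 4.19×10⁵) N/C.
F = q(E + v×B) = (1.602×10⁻¹⁹ C)·(-4.56×10⁵, -3.07×10⁵, 4.19×10⁵) = (-7.30×10⁻¹⁴, -4.92×10⁻¹⁴, 6.72×10⁻¹⁴) N.
|a| = |F|/m = 1.107×10⁻¹³/1.673×10⁻²⁷ ≈ 6.62×10¹³ m/s².

|a| ≈ 6.62×10¹³ m/s²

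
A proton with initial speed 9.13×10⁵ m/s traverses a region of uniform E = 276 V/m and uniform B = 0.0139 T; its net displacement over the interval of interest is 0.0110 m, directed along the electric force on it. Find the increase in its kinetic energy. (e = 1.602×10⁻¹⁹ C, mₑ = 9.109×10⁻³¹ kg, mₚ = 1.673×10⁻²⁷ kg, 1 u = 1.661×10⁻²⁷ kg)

The magnetic force is always ⟂ v and does no work; only the electric force changes KE.
ΔKE = F_E · d = |q|E d = (1.602×10⁻¹⁹)(276)(0.0110) ≈ 4.86×10⁻¹⁹ J.

ΔKE ≈ 4.86×10⁻¹⁹ J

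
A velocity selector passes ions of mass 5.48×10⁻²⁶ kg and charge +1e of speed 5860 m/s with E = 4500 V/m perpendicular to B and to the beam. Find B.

Balance of forces in the selector: qE = qvB ⇒ B = E/v.
B = 4500/5860 = 0.768 T.

B = 0.768 T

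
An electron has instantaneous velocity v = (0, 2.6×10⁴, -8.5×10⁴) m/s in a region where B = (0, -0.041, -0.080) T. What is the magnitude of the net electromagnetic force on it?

v×B = (-5560, 0, 0) N/C.
F = q v×B = (−1.602×10⁻¹⁹ C)·(-5560, 0, 0) = (8.92×10⁻¹⁶, 0, 0) N.
|F| = 8.92×10⁻¹⁶ N.

|F| ≈ 8.92×10⁻¹⁶ N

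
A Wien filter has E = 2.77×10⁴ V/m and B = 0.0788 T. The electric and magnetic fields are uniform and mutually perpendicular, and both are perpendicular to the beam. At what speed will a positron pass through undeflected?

v = 3.52×10⁵ m/s

Straight-line motion ⇒ electric and magnetic forces cancel, so E = vB.
v = E/B = 2.77×10⁴/0.0788 = 3.52×10⁵ m/s.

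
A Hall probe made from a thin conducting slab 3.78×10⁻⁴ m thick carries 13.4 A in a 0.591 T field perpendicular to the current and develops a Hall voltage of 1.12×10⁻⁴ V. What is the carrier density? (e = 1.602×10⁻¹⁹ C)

n ≈ 1.17×10²⁷ m⁻³

From V_H = IB/(n e t), n = IB/(V_H e t).
n = (13.4)(0.591)/((1.12×10⁻⁴)(1.602×10⁻¹⁹)(3.78×10⁻⁴)) ≈ 1.17×10²⁷ m⁻³.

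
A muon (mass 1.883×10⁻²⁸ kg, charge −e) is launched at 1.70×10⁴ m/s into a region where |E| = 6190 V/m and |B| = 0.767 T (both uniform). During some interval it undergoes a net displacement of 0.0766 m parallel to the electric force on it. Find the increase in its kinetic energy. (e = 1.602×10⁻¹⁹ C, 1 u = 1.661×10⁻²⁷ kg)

The magnetic force is always ⟂ v and does no work; only the electric force changes KE.
ΔKE = F_E · d = |q|E d = (1.602×10⁻¹⁹)(6190)(0.0766) ≈ 7.60×10⁻¹⁷ J.

ΔKE ≈ 7.60×10⁻¹⁷ J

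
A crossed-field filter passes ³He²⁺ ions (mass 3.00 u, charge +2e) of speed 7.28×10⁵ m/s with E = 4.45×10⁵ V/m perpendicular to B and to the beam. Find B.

Balance of forces in the selector: qE = qvB ⇒ B = E/v.
B = 4.45×10⁵/7.28×10⁵ = 0.611 T.

B = 0.611 T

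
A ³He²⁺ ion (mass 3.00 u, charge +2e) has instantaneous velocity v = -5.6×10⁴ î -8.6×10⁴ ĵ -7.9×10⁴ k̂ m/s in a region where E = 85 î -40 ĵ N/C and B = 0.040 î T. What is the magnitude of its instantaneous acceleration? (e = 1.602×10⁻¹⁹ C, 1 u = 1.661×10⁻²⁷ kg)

v×B = (0, -3160, 3440) N/C.
E + v×B = (85.0, -3200, 3440) N/C.
F = q(E + v×B) = (3.204×10⁻¹⁹ C)·(85.0, -3200, 3440) = (2.72×10⁻¹⁷, -1.03×10⁻¹⁵, 1.10×10⁻¹⁵) N.
|a| = |F|/m = 1.506×10⁻¹⁵/4.983×10⁻²⁷ ≈ 3.02×10¹¹ m/s².

|a| ≈ 3.02×10¹¹ m/s²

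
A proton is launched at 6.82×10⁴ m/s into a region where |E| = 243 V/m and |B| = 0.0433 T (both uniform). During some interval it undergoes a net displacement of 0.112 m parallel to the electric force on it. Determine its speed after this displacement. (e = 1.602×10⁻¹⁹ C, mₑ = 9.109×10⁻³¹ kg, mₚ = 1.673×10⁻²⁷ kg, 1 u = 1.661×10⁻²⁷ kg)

B does no work; ΔKE = |q|E d.
½mv_f² = ½mv₀² + |q|Ed = ½(1.673×10⁻²⁷)(6.82×10⁴)² + (1.602×10⁻¹⁹)(243)(0.112) ≈ 3.891×10⁻¹⁸ J + 4.360×10⁻¹⁸ J ≈ 8.251×10⁻¹⁸ J.
v_f = √(2·8.251×10⁻¹⁸/1.673×10⁻²⁷) ≈ 9.93×10⁴ m/s.

v_f ≈ 9.93×10⁴ m/s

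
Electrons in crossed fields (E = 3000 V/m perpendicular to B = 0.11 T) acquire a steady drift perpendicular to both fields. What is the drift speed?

In crossed fields the guiding centre drifts at v_d = |E×B|/B² = E/B, independent of charge and mass.
v_d = 3000/0.11 = 2.7×10⁴ m/s.

v_d ≈ 2.7×10⁴ m/s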